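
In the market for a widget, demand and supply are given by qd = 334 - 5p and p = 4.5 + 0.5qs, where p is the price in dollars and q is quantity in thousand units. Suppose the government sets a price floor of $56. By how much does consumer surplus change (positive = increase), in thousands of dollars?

Rearranging supply gives qs = 2p - 9. Without the control the market clears where 334 - 5p = 2p - 9, i.e. p* = 49 and q* = 89.
Because the floor (56) lies above the market-clearing price, it is binding.
At p = 56: qd = 334 - 5·56 = 54 and qs = 2·56 - 9 = 103.
Consumer surplus without the control is ½ · (66.8 - 49) · 89 = 792.1.
With the floor, consumers buy 54 units at 56, so CS = ½ · (66.8 - 56) · 54 = 291.6.
Change in consumer surplus = 291.6 - 792.1 = -500.5.

-500.5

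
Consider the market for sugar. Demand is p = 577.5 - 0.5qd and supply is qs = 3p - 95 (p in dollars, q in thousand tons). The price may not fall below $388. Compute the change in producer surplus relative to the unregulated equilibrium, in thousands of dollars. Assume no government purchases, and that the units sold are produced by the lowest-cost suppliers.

Rearranging demand gives qd = 1155 - 2p. Equilibrium: 1155 - 2p = 3p - 95, so 1250 = 5p and p* = 250, q* = 655.
The floor of 388 is above the equilibrium price 250, so it binds.
At p = 388: qd = 1155 - 2·388 = 379 and qs = 3·388 - 95 = 1069.
Producer surplus without the control is ½ · (250 - 95/3) · 655 = 429025/6.
With the floor, 379 units are sold at 388. The supply price at q = 379 is 158, so PS = ½ · [(388 - 95/3) + (388 - 158)] · 379 = 666661/6.
Change in producer surplus = 666661/6 - 429025/6 = 39606.

39606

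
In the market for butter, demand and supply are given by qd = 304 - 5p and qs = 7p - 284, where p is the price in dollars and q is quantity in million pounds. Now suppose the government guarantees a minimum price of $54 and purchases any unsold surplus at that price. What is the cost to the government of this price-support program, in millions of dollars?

3240

Equilibrium: 304 - 5p = 7p - 284, so 588 = 12p and p* = 49, q* = 59.
The floor of 54 is above the equilibrium price 49, so it binds.
At p = 54: qd = 304 - 5·54 = 34 and qs = 7·54 - 284 = 94.
Surplus = qs - qd = 60.
Government expenditure = surplus × support price = 60 × 54 = 3240.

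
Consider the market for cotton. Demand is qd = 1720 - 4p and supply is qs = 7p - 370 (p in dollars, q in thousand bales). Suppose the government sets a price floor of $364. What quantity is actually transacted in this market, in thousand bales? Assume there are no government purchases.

Without the control the market clears where 1720 - 4p = 7p - 370, i.e. p* = 190 and q* = 960.
The floor of 364 is above the equilibrium price 190, so it binds.
At p = 364: qd = 1720 - 4·364 = 264 and qs = 7·364 - 370 = 2178.
The quantity actually transacted is the short side, demand: 264.

264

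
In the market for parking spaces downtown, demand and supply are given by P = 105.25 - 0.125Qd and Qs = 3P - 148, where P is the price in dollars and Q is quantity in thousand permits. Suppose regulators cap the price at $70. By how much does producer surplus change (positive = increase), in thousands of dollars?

Rearranging demand gives Qd = 842 - 8P. Setting quantity demanded equal to quantity supplied, 842 - 8P = 3P - 148, gives P* = 90 and Q* = 122.
The ceiling of 70 is below the equilibrium price 90, so it binds.
At P = 70: Qd = 842 - 8·70 = 282 and Qs = 3·70 - 148 = 62.
Producer surplus without the control is ½ · (90 - 148/3) · 122 = 7442/3.
With the ceiling, producers sell 62 units at 70, so PS = ½ · (70 - 148/3) · 62 = 1922/3.
Change in producer surplus = 1922/3 - 7442/3 = -1840.

-1840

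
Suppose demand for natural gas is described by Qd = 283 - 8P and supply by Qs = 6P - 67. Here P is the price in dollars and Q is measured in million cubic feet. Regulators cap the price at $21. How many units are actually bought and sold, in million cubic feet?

Equilibrium: 283 - 8P = 6P - 67, so 350 = 14P and P* = 25, Q* = 83.
The ceiling of 21 is below the equilibrium price 25, so it binds.
At P = 21: Qd = 283 - 8·21 = 115 and Qs = 6·21 - 67 = 59.
The quantity actually transacted is the short side, supply: 59.

59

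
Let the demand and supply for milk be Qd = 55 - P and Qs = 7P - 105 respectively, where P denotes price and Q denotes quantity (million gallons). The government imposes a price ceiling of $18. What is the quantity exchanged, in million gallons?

21

Equilibrium: 55 - P = 7P - 105, so 160 = 8P and P* = 20, Q* = 35.
The ceiling of 18 is below the equilibrium price 20, so it binds.
At P = 18: Qd = 55 - 18 = 37 and Qs = 7·18 - 105 = 21.
The quantity actually transacted is the short side, supply: 21.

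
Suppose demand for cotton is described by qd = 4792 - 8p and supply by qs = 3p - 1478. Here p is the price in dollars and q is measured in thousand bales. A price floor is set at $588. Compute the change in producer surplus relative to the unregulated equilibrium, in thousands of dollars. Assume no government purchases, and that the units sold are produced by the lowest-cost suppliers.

-1872

Setting quantity demanded equal to quantity supplied, 4792 - 8p = 3p - 1478, gives p* = 570 and q* = 232.
Since 588 > 570, the floor is binding.
At p = 588: qd = 4792 - 8·588 = 88 and qs = 3·588 - 1478 = 286.
Producer surplus without the control is ½ · (570 - 1478/3) · 232 = 26912/3.
With the floor, 88 units are sold at 588. The supply price at q = 88 is 522, so PS = ½ · [(588 - 1478/3) + (588 - 522)] · 88 = 21296/3.
Change in producer surplus = 21296/3 - 26912/3 = -1872.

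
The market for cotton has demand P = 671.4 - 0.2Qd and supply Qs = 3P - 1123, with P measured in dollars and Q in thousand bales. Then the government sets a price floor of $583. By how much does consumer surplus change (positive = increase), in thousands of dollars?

Rearranging demand gives Qd = 3357 - 5P. Without the control the market clears where 3357 - 5P = 3P - 1123, i.e. P* = 560 and Q* = 557.
Since 583 > 560, the floor is binding.
At P = 583: Qd = 3357 - 5·583 = 442 and Qs = 3·583 - 1123 = 626.
Consumer surplus without the control is ½ · (671.4 - 560) · 557 = 31024.9.
With the floor, consumers buy 442 units at 583, so CS = ½ · (671.4 - 583) · 442 = 19536.4.
Change in consumer surplus = 19536.4 - 31024.9 = -11488.5.

-11488.5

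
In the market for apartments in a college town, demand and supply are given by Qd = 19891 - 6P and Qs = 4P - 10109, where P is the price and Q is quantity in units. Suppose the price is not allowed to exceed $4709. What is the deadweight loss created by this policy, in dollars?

Equilibrium: 19891 - 6P = 4P - 10109, so 30000 = 10P and P* = 3000, Q* = 1891.
The ceiling of 4709 is above the equilibrium price 3000, so it is not binding; the market clears at P* = 3000, Q* = 1891.
Since the control does not bind, no trades are prevented and deadweight loss is zero.

0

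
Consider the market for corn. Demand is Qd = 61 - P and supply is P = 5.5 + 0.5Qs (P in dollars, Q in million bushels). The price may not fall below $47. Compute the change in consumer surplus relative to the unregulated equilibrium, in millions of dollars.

-586.5

Rearranging supply gives Qs = 2P - 11. Setting quantity demanded equal to quantity supplied, 61 - P = 2P - 11, gives P* = 24 and Q* = 37.
Because the floor (47) lies above the market-clearing price, it is binding.
At P = 47: Qd = 61 - 47 = 14 and Qs = 2·47 - 11 = 83.
Consumer surplus without the control is ½ · (61 - 24) · 37 = 684.5.
With the floor, consumers buy 14 units at 47, so CS = ½ · (61 - 47) · 14 = 98.
Change in consumer surplus = 98 - 684.5 = -586.5.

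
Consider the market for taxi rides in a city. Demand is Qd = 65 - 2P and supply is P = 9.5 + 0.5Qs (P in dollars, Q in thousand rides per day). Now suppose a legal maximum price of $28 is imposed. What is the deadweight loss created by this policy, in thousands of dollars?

0

Rearranging supply gives Qs = 2P - 19. In a free market, 65 - 2P = 2P - 19 gives the equilibrium P* = 21, Q* = 23.
Since 28 is above P* = 21, the ceiling does not bind and the free-market outcome prevails.
Since the control does not bind, no trades are prevented and deadweight loss is zero.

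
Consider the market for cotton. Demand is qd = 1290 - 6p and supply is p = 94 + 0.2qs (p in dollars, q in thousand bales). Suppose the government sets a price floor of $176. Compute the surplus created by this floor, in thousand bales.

176

Rearranging supply gives qs = 5p - 470. Setting quantity demanded equal to quantity supplied, 1290 - 6p = 5p - 470, gives p* = 160 and q* = 330.
Since 176 > 160, the floor is binding.
At p = 176: qd = 1290 - 6·176 = 234 and qs = 5·176 - 470 = 410.
Surplus = qs - qd = 410 - 234 = 176.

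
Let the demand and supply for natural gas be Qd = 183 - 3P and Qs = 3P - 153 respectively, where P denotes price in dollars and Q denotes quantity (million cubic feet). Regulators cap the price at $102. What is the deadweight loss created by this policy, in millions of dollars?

0

Setting quantity demanded equal to quantity supplied, 183 - 3P = 3P - 153, gives P* = 56 and Q* = 15.
Since 102 is above P* = 56, the ceiling does not bind and the free-market outcome prevails.
Since the control does not bind, no trades are prevented and deadweight loss is zero.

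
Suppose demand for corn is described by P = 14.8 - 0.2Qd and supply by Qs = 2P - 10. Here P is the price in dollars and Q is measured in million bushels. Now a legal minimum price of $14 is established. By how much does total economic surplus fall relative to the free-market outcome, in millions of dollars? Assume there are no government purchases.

35

Rearranging demand gives Qd = 74 - 5P. Setting quantity demanded equal to quantity supplied, 74 - 5P = 2P - 10, gives P* = 12 and Q* = 14.
Since 14 > 12, the floor is binding.
At P = 14: Qd = 74 - 5·14 = 4 and Qs = 2·14 - 10 = 18.
Quantity traded falls to 4. At Q = 4 the demand price is (74 - 4)/5 = 14 and the supply price is (10 + 4)/2 = 7.
Deadweight loss = ½ · (14 - 7) · (14 - 4) = ½ · 7 · 10 = 35.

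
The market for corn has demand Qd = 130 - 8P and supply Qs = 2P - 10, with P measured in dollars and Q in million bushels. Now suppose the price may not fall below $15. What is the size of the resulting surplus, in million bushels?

Setting quantity demanded equal to quantity supplied, 130 - 8P = 2P - 10, gives P* = 14 and Q* = 18.
Since 15 > 14, the floor is binding.
At P = 15: Qd = 130 - 8·15 = 10 and Qs = 2·15 - 10 = 20.
Surplus = Qs - Qd = 20 - 10 = 10.

10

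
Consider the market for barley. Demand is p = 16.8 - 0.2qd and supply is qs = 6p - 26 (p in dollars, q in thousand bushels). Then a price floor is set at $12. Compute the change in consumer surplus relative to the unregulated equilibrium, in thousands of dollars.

Rearranging demand gives qd = 84 - 5p. Without the control the market clears where 84 - 5p = 6p - 26, i.e. p* = 10 and q* = 34.
The floor of 12 is above the equilibrium price 10, so it binds.
At p = 12: qd = 84 - 5·12 = 24 and qs = 6·12 - 26 = 46.
Consumer surplus without the control is ½ · (16.8 - 10) · 34 = 115.6.
With the floor, consumers buy 24 units at 12, so CS = ½ · (16.8 - 12) · 24 = 57.6.
Change in consumer surplus = 57.6 - 115.6 = -58.

-58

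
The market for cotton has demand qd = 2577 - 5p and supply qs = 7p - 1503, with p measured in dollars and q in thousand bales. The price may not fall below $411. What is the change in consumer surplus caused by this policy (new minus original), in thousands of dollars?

In a free market, 2577 - 5p = 7p - 1503 gives the equilibrium p* = 340, q* = 877.
The floor of 411 is above the equilibrium price 340, so it binds.
At p = 411: qd = 2577 - 5·411 = 522 and qs = 7·411 - 1503 = 1374.
Consumer surplus without the control is ½ · (515.4 - 340) · 877 = 76912.9.
With the floor, consumers buy 522 units at 411, so CS = ½ · (515.4 - 411) · 522 = 27248.4.
Change in consumer surplus = 27248.4 - 76912.9 = -49664.5.

-49664.5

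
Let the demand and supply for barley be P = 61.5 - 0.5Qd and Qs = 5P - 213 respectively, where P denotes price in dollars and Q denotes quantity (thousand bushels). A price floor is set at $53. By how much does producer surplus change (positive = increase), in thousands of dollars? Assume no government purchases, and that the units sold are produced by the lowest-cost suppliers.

75

Rearranging demand gives Qd = 123 - 2P. In a free market, 123 - 2P = 5P - 213 gives the equilibrium P* = 48, Q* = 27.
Because the floor (53) lies above the market-clearing price, it is binding.
At P = 53: Qd = 123 - 2·53 = 17 and Qs = 5·53 - 213 = 52.
Producer surplus without the control is ½ · (48 - 42.6) · 27 = 72.9.
With the floor, 17 units are sold at 53. The supply price at Q = 17 is 46, so PS = ½ · [(53 - 42.6) + (53 - 46)] · 17 = 147.9.
Change in producer surplus = 147.9 - 72.9 = 75.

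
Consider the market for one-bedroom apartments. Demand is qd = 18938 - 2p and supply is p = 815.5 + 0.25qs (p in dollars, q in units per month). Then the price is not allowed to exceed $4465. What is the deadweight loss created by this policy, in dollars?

0

Rearranging supply gives qs = 4p - 3262. Without the control the market clears where 18938 - 2p = 4p - 3262, i.e. p* = 3700 and q* = 11538.
The ceiling of 4465 is above the equilibrium price 3700, so it is not binding; the market clears at p* = 3700, q* = 11538.
Since the control does not bind, no trades are prevented and deadweight loss is zero.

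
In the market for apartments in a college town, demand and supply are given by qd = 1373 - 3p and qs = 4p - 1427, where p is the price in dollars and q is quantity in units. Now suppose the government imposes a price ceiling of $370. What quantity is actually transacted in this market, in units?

Without the control the market clears where 1373 - 3p = 4p - 1427, i.e. p* = 400 and q* = 173.
Because the ceiling (370) lies below the market-clearing price, it is binding.
At p = 370: qd = 1373 - 3·370 = 263 and qs = 4·370 - 1427 = 53.
The quantity actually transacted is the short side, supply: 53.

53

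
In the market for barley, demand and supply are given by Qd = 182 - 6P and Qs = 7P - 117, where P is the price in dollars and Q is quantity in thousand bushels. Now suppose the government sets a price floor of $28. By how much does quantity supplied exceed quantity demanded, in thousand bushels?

Setting quantity demanded equal to quantity supplied, 182 - 6P = 7P - 117, gives P* = 23 and Q* = 44.
Because the floor (28) lies above the market-clearing price, it is binding.
At P = 28: Qd = 182 - 6·28 = 14 and Qs = 7·28 - 117 = 79.
Surplus = Qs - Qd = 79 - 14 = 65.

65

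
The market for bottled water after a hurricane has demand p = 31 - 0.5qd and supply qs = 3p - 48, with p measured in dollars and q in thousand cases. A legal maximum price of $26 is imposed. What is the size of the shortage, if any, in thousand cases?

Rearranging demand gives qd = 62 - 2p. In a free market, 62 - 2p = 3p - 48 gives the equilibrium p* = 22, q* = 18.
Since 26 is above p* = 22, the ceiling does not bind and the free-market outcome prevails.
Since the control does not bind, there is no shortage.

0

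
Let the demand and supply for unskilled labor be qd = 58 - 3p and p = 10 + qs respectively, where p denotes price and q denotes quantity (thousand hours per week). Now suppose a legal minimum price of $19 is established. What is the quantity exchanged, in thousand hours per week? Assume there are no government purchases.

1

Rearranging supply gives qs = p - 10. Setting quantity demanded equal to quantity supplied, 58 - 3p = p - 10, gives p* = 17 and q* = 7.
Because the floor (19) lies above the market-clearing price, it is binding.
At p = 19: qd = 58 - 3·19 = 1 and qs = 19 - 10 = 9.
The quantity actually transacted is the short side, demand: 1.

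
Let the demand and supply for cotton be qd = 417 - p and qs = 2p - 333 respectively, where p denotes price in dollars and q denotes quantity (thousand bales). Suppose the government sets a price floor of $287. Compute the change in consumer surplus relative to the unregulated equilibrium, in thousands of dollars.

-5494.5

In a free market, 417 - p = 2p - 333 gives the equilibrium p* = 250, q* = 167.
Since 287 > 250, the floor is binding.
At p = 287: qd = 417 - 287 = 130 and qs = 2·287 - 333 = 241.
Consumer surplus without the control is ½ · (417 - 250) · 167 = 13944.5.
With the floor, consumers buy 130 units at 287, so CS = ½ · (417 - 287) · 130 = 8450.
Change in consumer surplus = 8450 - 13944.5 = -5494.5.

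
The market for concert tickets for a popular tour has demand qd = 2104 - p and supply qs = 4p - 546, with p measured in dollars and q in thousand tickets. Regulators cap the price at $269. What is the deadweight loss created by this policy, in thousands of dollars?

Setting quantity demanded equal to quantity supplied, 2104 - p = 4p - 546, gives p* = 530 and q* = 1574.
The ceiling of 269 is below the equilibrium price 530, so it binds.
At p = 269: qd = 2104 - 269 = 1835 and qs = 4·269 - 546 = 530.
Quantity traded falls to 530. At q = 530 the demand price is 2104 - 530 = 1574 and the supply price is (546 + 530)/4 = 269.
Deadweight loss = ½ · (1574 - 269) · (1574 - 530) = ½ · 1305 · 1044 = 681210.

681210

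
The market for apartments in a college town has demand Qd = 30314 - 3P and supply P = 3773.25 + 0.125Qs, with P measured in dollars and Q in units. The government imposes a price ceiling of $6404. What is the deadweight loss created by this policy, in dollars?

Rearranging supply gives Qs = 8P - 30186. Without the control the market clears where 30314 - 3P = 8P - 30186, i.e. P* = 5500 and Q* = 13814.
The ceiling of 6404 is above the equilibrium price 5500, so it is not binding; the market clears at P* = 5500, Q* = 13814.
Since the control does not bind, no trades are prevented and deadweight loss is zero.

0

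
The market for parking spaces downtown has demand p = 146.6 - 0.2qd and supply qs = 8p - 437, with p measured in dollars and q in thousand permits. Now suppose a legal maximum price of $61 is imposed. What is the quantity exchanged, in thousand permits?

51

Rearranging demand gives qd = 733 - 5p. In a free market, 733 - 5p = 8p - 437 gives the equilibrium p* = 90, q* = 283.
Since 61 < 90, the ceiling is binding.
At p = 61: qd = 733 - 5·61 = 428 and qs = 8·61 - 437 = 51.
The quantity actually transacted is the short side, supply: 51.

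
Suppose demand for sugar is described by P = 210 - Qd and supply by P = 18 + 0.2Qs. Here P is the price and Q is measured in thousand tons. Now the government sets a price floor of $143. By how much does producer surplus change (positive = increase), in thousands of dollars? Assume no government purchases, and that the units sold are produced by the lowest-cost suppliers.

Rearranging demand gives Qd = 210 - P; rearranging supply gives Qs = 5P - 90. Without the control the market clears where 210 - P = 5P - 90, i.e. P* = 50 and Q* = 160.
Since 143 > 50, the floor is binding.
At P = 143: Qd = 210 - 143 = 67 and Qs = 5·143 - 90 = 625.
Producer surplus without the control is ½ · (50 - 18) · 160 = 2560.
With the floor, 67 units are sold at 143. The supply price at Q = 67 is 31.4, so PS = ½ · [(143 - 18) + (143 - 31.4)] · 67 = 7926.1.
Change in producer surplus = 7926.1 - 2560 = 5366.1.

5366.1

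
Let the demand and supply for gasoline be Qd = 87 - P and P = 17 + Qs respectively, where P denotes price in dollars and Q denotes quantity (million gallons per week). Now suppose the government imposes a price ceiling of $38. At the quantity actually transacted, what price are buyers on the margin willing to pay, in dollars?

Rearranging supply gives Qs = P - 17. Equilibrium: 87 - P = P - 17, so 104 = 2P and P* = 52, Q* = 35.
The ceiling of 38 is below the equilibrium price 52, so it binds.
At P = 38: Qd = 87 - 38 = 49 and Qs = 38 - 17 = 21.
Only 21 units reach the market. On the demand curve, the marginal buyer's willingness to pay at Q = 21 is (87 - 21) = 66.

66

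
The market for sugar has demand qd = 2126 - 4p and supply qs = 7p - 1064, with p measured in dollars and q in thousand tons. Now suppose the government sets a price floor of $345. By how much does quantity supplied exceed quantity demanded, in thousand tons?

605

Without the control the market clears where 2126 - 4p = 7p - 1064, i.e. p* = 290 and q* = 966.
Because the floor (345) lies above the market-clearing price, it is binding.
At p = 345: qd = 2126 - 4·345 = 746 and qs = 7·345 - 1064 = 1351.
Surplus = qs - qd = 1351 - 746 = 605.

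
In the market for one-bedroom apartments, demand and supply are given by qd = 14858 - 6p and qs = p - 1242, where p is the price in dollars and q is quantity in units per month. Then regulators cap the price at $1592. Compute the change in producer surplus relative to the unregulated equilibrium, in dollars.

In a free market, 14858 - 6p = p - 1242 gives the equilibrium p* = 2300, q* = 1058.
Since 1592 < 2300, the ceiling is binding.
At p = 1592: qd = 14858 - 6·1592 = 5306 and qs = 1592 - 1242 = 350.
Producer surplus without the control is ½ · (2300 - 1242) · 1058 = 559682.
With the ceiling, producers sell 350 units at 1592, so PS = ½ · (1592 - 1242) · 350 = 61250.
Change in producer surplus = 61250 - 559682 = -498432.

-498432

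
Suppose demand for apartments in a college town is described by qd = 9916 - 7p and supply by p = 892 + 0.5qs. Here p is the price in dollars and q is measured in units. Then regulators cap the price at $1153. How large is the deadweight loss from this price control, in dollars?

Rearranging supply gives qs = 2p - 1784. Equilibrium: 9916 - 7p = 2p - 1784, so 11700 = 9p and p* = 1300, q* = 816.
The ceiling of 1153 is below the equilibrium price 1300, so it binds.
At p = 1153: qd = 9916 - 7·1153 = 1845 and qs = 2·1153 - 1784 = 522.
Quantity traded falls to 522. At q = 522 the demand price is (9916 - 522)/7 = 1342 and the supply price is (1784 + 522)/2 = 1153.
Deadweight loss = ½ · (1342 - 1153) · (816 - 522) = ½ · 189 · 294 = 27783.

27783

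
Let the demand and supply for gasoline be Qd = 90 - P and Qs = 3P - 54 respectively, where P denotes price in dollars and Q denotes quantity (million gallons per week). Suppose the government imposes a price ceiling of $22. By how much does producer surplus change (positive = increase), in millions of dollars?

Equilibrium: 90 - P = 3P - 54, so 144 = 4P and P* = 36, Q* = 54.
Since 22 < 36, the ceiling is binding.
At P = 22: Qd = 90 - 22 = 68 and Qs = 3·22 - 54 = 12.
Producer surplus without the control is ½ · (36 - 18) · 54 = 486.
With the ceiling, producers sell 12 units at 22, so PS = ½ · (22 - 18) · 12 = 24.
Change in producer surplus = 24 - 486 = -462.

-462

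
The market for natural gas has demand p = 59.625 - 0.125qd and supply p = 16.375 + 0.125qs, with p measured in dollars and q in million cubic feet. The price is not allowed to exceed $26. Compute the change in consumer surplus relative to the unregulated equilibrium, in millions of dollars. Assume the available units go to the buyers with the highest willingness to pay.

Rearranging demand gives qd = 477 - 8p; rearranging supply gives qs = 8p - 131. In a free market, 477 - 8p = 8p - 131 gives the equilibrium p* = 38, q* = 173.
The ceiling of 26 is below the equilibrium price 38, so it binds.
At p = 26: qd = 477 - 8·26 = 269 and qs = 8·26 - 131 = 77.
Consumer surplus without the control is ½ · (59.625 - 38) · 173 = 1870.5625.
With the ceiling, 77 units are sold at 26 (assume they go to the highest-value buyers). The demand price at q = 77 is 50, so CS = ½ · [(59.625 - 26) + (50 - 26)] · 77 = 2218.5625.
Change in consumer surplus = 2218.5625 - 1870.5625 = 348.

348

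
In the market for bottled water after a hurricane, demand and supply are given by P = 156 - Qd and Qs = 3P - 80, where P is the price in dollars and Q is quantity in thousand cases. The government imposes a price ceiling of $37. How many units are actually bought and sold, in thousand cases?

31

Rearranging demand gives Qd = 156 - P. Equilibrium: 156 - P = 3P - 80, so 236 = 4P and P* = 59, Q* = 97.
Since 37 < 59, the ceiling is binding.
At P = 37: Qd = 156 - 37 = 119 and Qs = 3·37 - 80 = 31.
The quantity actually transacted is the short side, supply: 31.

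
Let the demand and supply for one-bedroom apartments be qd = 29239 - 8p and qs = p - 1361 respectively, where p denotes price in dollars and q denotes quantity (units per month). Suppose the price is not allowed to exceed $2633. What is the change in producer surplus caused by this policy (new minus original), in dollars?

-1269768.5

Equilibrium: 29239 - 8p = p - 1361, so 30600 = 9p and p* = 3400, q* = 2039.
Since 2633 < 3400, the ceiling is binding.
At p = 2633: qd = 29239 - 8·2633 = 8175 and qs = 2633 - 1361 = 1272.
Producer surplus without the control is ½ · (3400 - 1361) · 2039 = 2078760.5.
With the ceiling, producers sell 1272 units at 2633, so PS = ½ · (2633 - 1361) · 1272 = 808992.
Change in producer surplus = 808992 - 2078760.5 = -1269768.5.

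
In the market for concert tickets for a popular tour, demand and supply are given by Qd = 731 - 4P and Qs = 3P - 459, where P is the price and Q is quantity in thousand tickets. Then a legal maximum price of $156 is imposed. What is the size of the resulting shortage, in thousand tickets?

Without the control the market clears where 731 - 4P = 3P - 459, i.e. P* = 170 and Q* = 51.
Since 156 < 170, the ceiling is binding.
At P = 156: Qd = 731 - 4·156 = 107 and Qs = 3·156 - 459 = 9.
Shortage = Qd - Qs = 107 - 9 = 98.

98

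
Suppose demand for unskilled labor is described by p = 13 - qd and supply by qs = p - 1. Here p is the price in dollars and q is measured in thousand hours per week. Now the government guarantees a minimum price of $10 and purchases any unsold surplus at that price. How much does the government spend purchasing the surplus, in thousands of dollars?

60

Rearranging demand gives qd = 13 - p. Setting quantity demanded equal to quantity supplied, 13 - p = p - 1, gives p* = 7 and q* = 6.
The floor of 10 is above the equilibrium price 7, so it binds.
At p = 10: qd = 13 - 10 = 3 and qs = 10 - 1 = 9.
Surplus = qs - qd = 6.
Government expenditure = surplus × support price = 6 × 10 = 60.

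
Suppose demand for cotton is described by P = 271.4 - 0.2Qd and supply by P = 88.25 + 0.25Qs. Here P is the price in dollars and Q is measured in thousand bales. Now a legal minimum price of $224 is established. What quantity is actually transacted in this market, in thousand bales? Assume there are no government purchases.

237

Rearranging demand gives Qd = 1357 - 5P; rearranging supply gives Qs = 4P - 353. Setting quantity demanded equal to quantity supplied, 1357 - 5P = 4P - 353, gives P* = 190 and Q* = 407.
Because the floor (224) lies above the market-clearing price, it is binding.
At P = 224: Qd = 1357 - 5·224 = 237 and Qs = 4·224 - 353 = 543.
The quantity actually transacted is the short side, demand: 237.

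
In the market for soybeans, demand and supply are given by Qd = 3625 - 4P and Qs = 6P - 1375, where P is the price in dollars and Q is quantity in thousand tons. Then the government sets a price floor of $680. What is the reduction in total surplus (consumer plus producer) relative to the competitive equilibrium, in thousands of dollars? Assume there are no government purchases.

108000

Setting quantity demanded equal to quantity supplied, 3625 - 4P = 6P - 1375, gives P* = 500 and Q* = 1625.
The floor of 680 is above the equilibrium price 500, so it binds.
At P = 680: Qd = 3625 - 4·680 = 905 and Qs = 6·680 - 1375 = 2705.
Quantity traded falls to 905. At Q = 905 the demand price is (3625 - 905)/4 = 680 and the supply price is (1375 + 905)/6 = 380.
Deadweight loss = ½ · (680 - 380) · (1625 - 905) = ½ · 300 · 720 = 108000.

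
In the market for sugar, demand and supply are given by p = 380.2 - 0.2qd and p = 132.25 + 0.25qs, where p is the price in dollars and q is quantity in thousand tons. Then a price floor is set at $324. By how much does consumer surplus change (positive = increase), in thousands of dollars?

Rearranging demand gives qd = 1901 - 5p; rearranging supply gives qs = 4p - 529. In a free market, 1901 - 5p = 4p - 529 gives the equilibrium p* = 270, q* = 551.
Since 324 > 270, the floor is binding.
At p = 324: qd = 1901 - 5·324 = 281 and qs = 4·324 - 529 = 767.
Consumer surplus without the control is ½ · (380.2 - 270) · 551 = 30360.1.
With the floor, consumers buy 281 units at 324, so CS = ½ · (380.2 - 324) · 281 = 7896.1.
Change in consumer surplus = 7896.1 - 30360.1 = -22464.

-22464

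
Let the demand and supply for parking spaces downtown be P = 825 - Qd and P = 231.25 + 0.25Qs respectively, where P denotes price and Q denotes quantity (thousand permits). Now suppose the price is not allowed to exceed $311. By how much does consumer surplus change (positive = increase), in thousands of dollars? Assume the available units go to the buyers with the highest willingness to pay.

273

Rearranging demand gives Qd = 825 - P; rearranging supply gives Qs = 4P - 925. Equilibrium: 825 - P = 4P - 925, so 1750 = 5P and P* = 350, Q* = 475.
Since 311 < 350, the ceiling is binding.
At P = 311: Qd = 825 - 311 = 514 and Qs = 4·311 - 925 = 319.
Consumer surplus without the control is ½ · (825 - 350) · 475 = 112812.5.
With the ceiling, 319 units are sold at 311 (assume they go to the highest-value buyers). The demand price at Q = 319 is 506, so CS = ½ · [(825 - 311) + (506 - 311)] · 319 = 113085.5.
Change in consumer surplus = 113085.5 - 112812.5 = 273.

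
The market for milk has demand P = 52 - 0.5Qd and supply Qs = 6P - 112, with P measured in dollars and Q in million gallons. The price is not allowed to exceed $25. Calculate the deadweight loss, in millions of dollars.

48

Rearranging demand gives Qd = 104 - 2P. Equilibrium: 104 - 2P = 6P - 112, so 216 = 8P and P* = 27, Q* = 50.
The ceiling of 25 is below the equilibrium price 27, so it binds.
At P = 25: Qd = 104 - 2·25 = 54 and Qs = 6·25 - 112 = 38.
Quantity traded falls to 38. At Q = 38 the demand price is (104 - 38)/2 = 33 and the supply price is (112 + 38)/6 = 25.
Deadweight loss = ½ · (33 - 25) · (50 - 38) = ½ · 8 · 12 = 48.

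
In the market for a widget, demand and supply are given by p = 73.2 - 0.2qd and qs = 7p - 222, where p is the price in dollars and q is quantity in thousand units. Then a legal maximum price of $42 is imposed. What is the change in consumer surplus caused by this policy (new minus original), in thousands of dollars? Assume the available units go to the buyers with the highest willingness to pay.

Rearranging demand gives qd = 366 - 5p. Setting quantity demanded equal to quantity supplied, 366 - 5p = 7p - 222, gives p* = 49 and q* = 121.
Because the ceiling (42) lies below the market-clearing price, it is binding.
At p = 42: qd = 366 - 5·42 = 156 and qs = 7·42 - 222 = 72.
Consumer surplus without the control is ½ · (73.2 - 49) · 121 = 1464.1.
With the ceiling, 72 units are sold at 42 (assume they go to the highest-value buyers). The demand price at q = 72 is 58.8, so CS = ½ · [(73.2 - 42) + (58.8 - 42)] · 72 = 1728.
Change in consumer surplus = 1728 - 1464.1 = 263.9.

263.9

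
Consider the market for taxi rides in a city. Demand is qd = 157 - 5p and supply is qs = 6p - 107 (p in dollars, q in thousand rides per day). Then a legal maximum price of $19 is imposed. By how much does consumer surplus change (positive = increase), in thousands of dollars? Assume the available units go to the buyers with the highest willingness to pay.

-55

Setting quantity demanded equal to quantity supplied, 157 - 5p = 6p - 107, gives p* = 24 and q* = 37.
Since 19 < 24, the ceiling is binding.
At p = 19: qd = 157 - 5·19 = 62 and qs = 6·19 - 107 = 7.
Consumer surplus without the control is ½ · (31.4 - 24) · 37 = 136.9.
With the ceiling, 7 units are sold at 19 (assume they go to the highest-value buyers). The demand price at q = 7 is 30, so CS = ½ · [(31.4 - 19) + (30 - 19)] · 7 = 81.9.
Change in consumer surplus = 81.9 - 136.9 = -55.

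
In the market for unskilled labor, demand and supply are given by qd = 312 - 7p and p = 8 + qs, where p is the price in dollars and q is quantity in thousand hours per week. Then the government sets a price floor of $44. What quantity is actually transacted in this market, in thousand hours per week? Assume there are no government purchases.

4

Rearranging supply gives qs = p - 8. Setting quantity demanded equal to quantity supplied, 312 - 7p = p - 8, gives p* = 40 and q* = 32.
Since 44 > 40, the floor is binding.
At p = 44: qd = 312 - 7·44 = 4 and qs = 44 - 8 = 36.
The quantity actually transacted is the short side, demand: 4.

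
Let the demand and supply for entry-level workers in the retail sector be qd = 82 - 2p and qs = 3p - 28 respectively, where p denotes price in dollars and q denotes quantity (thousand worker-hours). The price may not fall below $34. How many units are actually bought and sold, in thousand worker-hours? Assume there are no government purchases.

Without the control the market clears where 82 - 2p = 3p - 28, i.e. p* = 22 and q* = 38.
Since 34 > 22, the floor is binding.
At p = 34: qd = 82 - 2·34 = 14 and qs = 3·34 - 28 = 74.
The quantity actually transacted is the short side, demand: 14.

14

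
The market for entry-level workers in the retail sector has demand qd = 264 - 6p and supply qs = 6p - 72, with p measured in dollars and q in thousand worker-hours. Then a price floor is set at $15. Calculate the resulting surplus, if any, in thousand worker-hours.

Setting quantity demanded equal to quantity supplied, 264 - 6p = 6p - 72, gives p* = 28 and q* = 96.
The floor of 15 is below the equilibrium price 28, so it is not binding; the market clears at p* = 28, q* = 96.
Since the control does not bind, there is no surplus.

0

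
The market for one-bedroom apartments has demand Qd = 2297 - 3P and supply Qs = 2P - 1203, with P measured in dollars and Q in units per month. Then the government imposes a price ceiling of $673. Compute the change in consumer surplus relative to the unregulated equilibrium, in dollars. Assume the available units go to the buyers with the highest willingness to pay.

In a free market, 2297 - 3P = 2P - 1203 gives the equilibrium P* = 700, Q* = 197.
The ceiling of 673 is below the equilibrium price 700, so it binds.
At P = 673: Qd = 2297 - 3·673 = 278 and Qs = 2·673 - 1203 = 143.
Consumer surplus without the control is ½ · (2297/3 - 700) · 197 = 38809/6.
With the ceiling, 143 units are sold at 673 (assume they go to the highest-value buyers). The demand price at Q = 143 is 718, so CS = ½ · [(2297/3 - 673) + (718 - 673)] · 143 = 59059/6.
Change in consumer surplus = 59059/6 - 38809/6 = 3375.

3375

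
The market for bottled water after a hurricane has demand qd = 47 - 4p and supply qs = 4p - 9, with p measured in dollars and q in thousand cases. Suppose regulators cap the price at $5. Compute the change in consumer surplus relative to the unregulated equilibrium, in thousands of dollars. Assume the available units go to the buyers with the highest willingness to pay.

14

Setting quantity demanded equal to quantity supplied, 47 - 4p = 4p - 9, gives p* = 7 and q* = 19.
Since 5 < 7, the ceiling is binding.
At p = 5: qd = 47 - 4·5 = 27 and qs = 4·5 - 9 = 11.
Consumer surplus without the control is ½ · (11.75 - 7) · 19 = 45.125.
With the ceiling, 11 units are sold at 5 (assume they go to the highest-value buyers). The demand price at q = 11 is 9, so CS = ½ · [(11.75 - 5) + (9 - 5)] · 11 = 59.125.
Change in consumer surplus = 59.125 - 45.125 = 14.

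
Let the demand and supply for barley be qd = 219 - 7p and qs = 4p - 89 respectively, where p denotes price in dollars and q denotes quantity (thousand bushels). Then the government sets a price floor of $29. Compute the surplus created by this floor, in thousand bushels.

In a free market, 219 - 7p = 4p - 89 gives the equilibrium p* = 28, q* = 23.
The floor of 29 is above the equilibrium price 28, so it binds.
At p = 29: qd = 219 - 7·29 = 16 and qs = 4·29 - 89 = 27.
Surplus = qs - qd = 27 - 16 = 11.

11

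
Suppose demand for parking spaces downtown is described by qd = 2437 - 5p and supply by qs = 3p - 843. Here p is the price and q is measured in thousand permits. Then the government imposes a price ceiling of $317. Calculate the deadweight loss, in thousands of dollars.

In a free market, 2437 - 5p = 3p - 843 gives the equilibrium p* = 410, q* = 387.
The ceiling of 317 is below the equilibrium price 410, so it binds.
At p = 317: qd = 2437 - 5·317 = 852 and qs = 3·317 - 843 = 108.
Quantity traded falls to 108. At q = 108 the demand price is (2437 - 108)/5 = 465.8 and the supply price is (843 + 108)/3 = 317.
Deadweight loss = ½ · (465.8 - 317) · (387 - 108) = ½ · 148.8 · 279 = 20757.6.

20757.6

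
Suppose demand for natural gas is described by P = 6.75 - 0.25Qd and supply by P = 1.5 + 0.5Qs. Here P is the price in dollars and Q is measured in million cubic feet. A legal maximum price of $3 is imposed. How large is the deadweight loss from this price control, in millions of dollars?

6

Rearranging demand gives Qd = 27 - 4P; rearranging supply gives Qs = 2P - 3. In a free market, 27 - 4P = 2P - 3 gives the equilibrium P* = 5, Q* = 7.
The ceiling of 3 is below the equilibrium price 5, so it binds.
At P = 3: Qd = 27 - 4·3 = 15 and Qs = 2·3 - 3 = 3.
Quantity traded falls to 3. At Q = 3 the demand price is (27 - 3)/4 = 6 and the supply price is (3 + 3)/2 = 3.
Deadweight loss = ½ · (6 - 3) · (7 - 3) = ½ · 3 · 4 = 6.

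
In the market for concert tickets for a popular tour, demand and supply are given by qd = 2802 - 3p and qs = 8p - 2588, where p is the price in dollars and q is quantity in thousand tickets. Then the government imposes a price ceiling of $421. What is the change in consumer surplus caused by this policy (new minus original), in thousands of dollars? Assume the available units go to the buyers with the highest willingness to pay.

In a free market, 2802 - 3p = 8p - 2588 gives the equilibrium p* = 490, q* = 1332.
Since 421 < 490, the ceiling is binding.
At p = 421: qd = 2802 - 3·421 = 1539 and qs = 8·421 - 2588 = 780.
Consumer surplus without the control is ½ · (934 - 490) · 1332 = 295704.
With the ceiling, 780 units are sold at 421 (assume they go to the highest-value buyers). The demand price at q = 780 is 674, so CS = ½ · [(934 - 421) + (674 - 421)] · 780 = 298740.
Change in consumer surplus = 298740 - 295704 = 3036.

3036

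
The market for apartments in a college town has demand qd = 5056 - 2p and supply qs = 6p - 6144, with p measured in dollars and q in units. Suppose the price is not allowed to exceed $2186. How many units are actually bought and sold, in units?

2256

Without the control the market clears where 5056 - 2p = 6p - 6144, i.e. p* = 1400 and q* = 2256.
Since 2186 is above p* = 1400, the ceiling does not bind and the free-market outcome prevails.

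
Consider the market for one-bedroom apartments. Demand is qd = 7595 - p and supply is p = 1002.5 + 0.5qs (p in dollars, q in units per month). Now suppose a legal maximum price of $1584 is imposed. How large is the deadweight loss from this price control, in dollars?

Rearranging supply gives qs = 2p - 2005. Without the control the market clears where 7595 - p = 2p - 2005, i.e. p* = 3200 and q* = 4395.
Since 1584 < 3200, the ceiling is binding.
At p = 1584: qd = 7595 - 1584 = 6011 and qs = 2·1584 - 2005 = 1163.
Quantity traded falls to 1163. At q = 1163 the demand price is 7595 - 1163 = 6432 and the supply price is (2005 + 1163)/2 = 1584.
Deadweight loss = ½ · (6432 - 1584) · (4395 - 1163) = ½ · 4848 · 3232 = 7834368.

7834368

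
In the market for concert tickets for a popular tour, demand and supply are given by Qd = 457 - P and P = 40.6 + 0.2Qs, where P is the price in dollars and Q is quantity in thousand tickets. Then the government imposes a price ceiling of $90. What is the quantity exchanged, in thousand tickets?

Rearranging supply gives Qs = 5P - 203. In a free market, 457 - P = 5P - 203 gives the equilibrium P* = 110, Q* = 347.
The ceiling of 90 is below the equilibrium price 110, so it binds.
At P = 90: Qd = 457 - 90 = 367 and Qs = 5·90 - 203 = 247.
The quantity actually transacted is the short side, supply: 247.

247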